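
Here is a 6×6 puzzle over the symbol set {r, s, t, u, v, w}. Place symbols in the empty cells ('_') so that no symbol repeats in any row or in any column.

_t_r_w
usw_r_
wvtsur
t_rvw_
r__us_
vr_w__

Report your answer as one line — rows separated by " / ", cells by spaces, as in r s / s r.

s t u r v w / u s w t r v / w v t s u r / t u r v w s / r w v u s t / v r s w t u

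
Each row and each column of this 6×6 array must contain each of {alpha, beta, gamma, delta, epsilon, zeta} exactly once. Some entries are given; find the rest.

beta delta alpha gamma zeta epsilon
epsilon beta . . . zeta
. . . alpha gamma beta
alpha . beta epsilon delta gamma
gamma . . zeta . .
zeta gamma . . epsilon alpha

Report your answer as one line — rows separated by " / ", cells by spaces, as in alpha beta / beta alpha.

(r2,c4) = delta
(r2,c5) = alpha
(r3,c1) = delta
(r4,c2) = zeta
(r5,c5) = beta
(r5,c6) = delta
(r6,c3) = delta
(r6,c4) = beta
(r2,c3) = gamma
(r3,c2) = epsilon
(r3,c3) = zeta
(r5,c2) = alpha
(r5,c3) = epsilon

beta delta alpha gamma zeta epsilon / epsilon beta gamma delta alpha zeta / delta epsilon zeta alpha gamma beta / alpha zeta beta epsilon delta gamma / gamma alpha epsilon zeta beta delta / zeta gamma delta beta epsilon alpha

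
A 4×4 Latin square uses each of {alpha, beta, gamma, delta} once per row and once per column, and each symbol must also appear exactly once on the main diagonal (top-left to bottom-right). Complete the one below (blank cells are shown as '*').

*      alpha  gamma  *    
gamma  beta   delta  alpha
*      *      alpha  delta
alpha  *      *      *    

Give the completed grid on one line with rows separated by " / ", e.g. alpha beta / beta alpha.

Cell (r1,c1): row 1 has {alpha,gamma}; column 1 has {alpha,gamma}; the diagonal has {alpha,beta} → delta.
Cell (r1,c4): row 1 has {alpha,gamma,delta}; column 4 has {alpha,delta} → beta.
Cell (r3,c1): row 3 has {alpha,delta}; column 1 has {alpha,gamma,delta} → beta.
Cell (r3,c2): row 3 has {alpha,beta,delta}; column 2 has {alpha,beta} → gamma.
Cell (r4,c2): row 4 has {alpha}; column 2 has {alpha,beta,gamma} → delta.
Cell (r4,c3): row 4 has {alpha,delta}; column 3 has {alpha,gamma,delta} → beta.
Cell (r4,c4): row 4 has {alpha,beta,delta}; column 4 has {alpha,beta,delta}; the diagonal has {alpha,beta,delta} → gamma.

delta alpha gamma beta / gamma beta delta alpha / beta gamma alpha delta / alpha delta beta gamma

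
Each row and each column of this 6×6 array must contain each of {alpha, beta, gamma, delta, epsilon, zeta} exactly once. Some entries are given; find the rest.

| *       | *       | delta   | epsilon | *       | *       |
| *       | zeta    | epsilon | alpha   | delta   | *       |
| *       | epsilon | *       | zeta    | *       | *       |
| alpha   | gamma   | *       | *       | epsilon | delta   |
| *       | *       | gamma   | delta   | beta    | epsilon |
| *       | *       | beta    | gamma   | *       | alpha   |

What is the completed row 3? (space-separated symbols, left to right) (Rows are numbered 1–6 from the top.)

delta epsilon alpha zeta gamma beta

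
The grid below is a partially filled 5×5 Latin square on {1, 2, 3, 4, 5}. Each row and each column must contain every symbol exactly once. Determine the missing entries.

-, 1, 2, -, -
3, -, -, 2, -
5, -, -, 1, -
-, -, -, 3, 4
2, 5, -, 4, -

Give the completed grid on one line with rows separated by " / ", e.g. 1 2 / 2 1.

At row 1, column 1: row 1 has {1,2}; column 1 has {2,3,5}; that leaves 4.
At row 1, column 4: row 1 has {1,2,4}; column 4 has {1,2,3,4}; that leaves 5.
At row 1, column 5: row 1 has {1,2,4,5}; column 5 has {4}; that leaves 3.
At row 2, column 2: row 2 has {2,3}; column 2 has {1,5}; that leaves 4.
At row 3, column 5: row 3 has {1,5}; column 5 has {3,4}; that leaves 2.
At row 4, column 1: row 4 has {3,4}; column 1 has {2,3,4,5}; that leaves 1.
At row 4, column 2: row 4 has {1,3,4}; column 2 has {1,4,5}; that leaves 2.
At row 4, column 3: row 4 has {1,2,3,4}; column 3 has {2}; that leaves 5.
At row 5, column 5: row 5 has {2,4,5}; column 5 has {2,3,4}; that leaves 1.
At row 2, column 3: row 2 has {2,3,4}; column 3 has {2,5}; that leaves 1.
At row 2, column 5: row 2 has {1,2,3,4}; column 5 has {1,2,3,4}; that leaves 5.
At row 3, column 2: row 3 has {1,2,5}; column 2 has {1,2,4,5}; that leaves 3.
At row 3, column 3: row 3 has {1,2,3,5}; column 3 has {1,2,5}; that leaves 4.
At row 5, column 3: row 5 has {1,2,4,5}; column 3 has {1,2,4,5}; that leaves 3.

4 1 2 5 3 / 3 4 1 2 5 / 5 3 4 1 2 / 1 2 5 3 4 / 2 5 3 4 1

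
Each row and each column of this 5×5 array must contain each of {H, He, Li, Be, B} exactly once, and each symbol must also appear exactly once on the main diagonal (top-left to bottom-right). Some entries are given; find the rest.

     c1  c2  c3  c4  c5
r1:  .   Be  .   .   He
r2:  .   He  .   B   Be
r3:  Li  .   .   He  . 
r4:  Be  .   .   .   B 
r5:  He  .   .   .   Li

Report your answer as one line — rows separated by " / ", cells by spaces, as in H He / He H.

B Be H Li He / H He Li B Be / Li B Be He H / Be Li He H B / He H B Be Li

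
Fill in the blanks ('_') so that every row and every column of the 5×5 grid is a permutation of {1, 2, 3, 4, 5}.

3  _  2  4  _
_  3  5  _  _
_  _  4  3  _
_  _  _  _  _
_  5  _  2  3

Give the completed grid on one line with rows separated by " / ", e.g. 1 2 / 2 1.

3 1 2 4 5 / 2 3 5 1 4 / 5 2 4 3 1 / 1 4 3 5 2 / 4 5 1 2 3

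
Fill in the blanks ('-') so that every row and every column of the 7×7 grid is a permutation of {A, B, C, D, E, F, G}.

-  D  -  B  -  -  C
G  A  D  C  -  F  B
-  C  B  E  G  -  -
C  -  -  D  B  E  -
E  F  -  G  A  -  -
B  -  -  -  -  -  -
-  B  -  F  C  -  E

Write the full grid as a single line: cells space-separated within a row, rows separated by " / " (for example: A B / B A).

(r2,c5) = E
(r4,c2) = G
(r5,c3) = C
(r5,c7) = D
(r6,c2) = E
(r6,c4) = A
(r1,c5) = F
(r5,c6) = B
(r6,c5) = D
(r1,c1) = A
(r1,c6) = G
(r6,c6) = C
(r7,c1) = D
(r7,c6) = A
(r1,c3) = E
(r3,c1) = F
(r3,c6) = D
(r3,c7) = A
(r4,c7) = F
(r6,c7) = G
(r7,c3) = G
(r4,c3) = A
(r6,c3) = F

A D E B F G C / G A D C E F B / F C B E G D A / C G A D B E F / E F C G A B D / B E F A D C G / D B G F C A E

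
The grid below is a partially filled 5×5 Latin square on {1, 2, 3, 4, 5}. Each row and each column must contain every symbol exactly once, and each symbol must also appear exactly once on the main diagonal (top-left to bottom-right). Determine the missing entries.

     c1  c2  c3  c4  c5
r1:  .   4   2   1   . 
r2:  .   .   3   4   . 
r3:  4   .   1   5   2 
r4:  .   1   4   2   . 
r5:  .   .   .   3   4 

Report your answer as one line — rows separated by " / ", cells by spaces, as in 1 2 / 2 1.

(r2,c2): row 2 has {3,4}; column 2 has {1,4}; the diagonal has {1,2,4}, so it must be 5.
(r2,c5): row 2 has {3,4,5}; column 5 has {2,4}, so it must be 1.
(r3,c2): row 3 has {1,2,4,5}; column 2 has {1,4,5}, so it must be 3.
(r5,c2): row 5 has {3,4}; column 2 has {1,3,4,5}, so it must be 2.
(r5,c3): row 5 has {2,3,4}; column 3 has {1,2,3,4}, so it must be 5.
(r1,c1): row 1 has {1,2,4}; column 1 has {4}; the diagonal has {1,2,4,5}, so it must be 3.
(r1,c5): row 1 has {1,2,3,4}; column 5 has {1,2,4}, so it must be 5.
(r2,c1): row 2 has {1,3,4,5}; column 1 has {3,4}, so it must be 2.
(r4,c1): row 4 has {1,2,4}; column 1 has {2,3,4}, so it must be 5.
(r4,c5): row 4 has {1,2,4,5}; column 5 has {1,2,4,5}, so it must be 3.
(r5,c1): row 5 has {2,3,4,5}; column 1 has {2,3,4,5}, so it must be 1.

3 4 2 1 5 / 2 5 3 4 1 / 4 3 1 5 2 / 5 1 4 2 3 / 1 2 5 3 4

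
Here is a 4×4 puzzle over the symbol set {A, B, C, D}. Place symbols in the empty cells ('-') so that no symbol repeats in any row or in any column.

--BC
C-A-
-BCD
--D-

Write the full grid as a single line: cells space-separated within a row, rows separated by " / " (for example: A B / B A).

(r2,c2) = D
(r2,c4) = B
(r3,c1) = A
(r4,c1) = B
(r4,c4) = A
(r1,c1) = D
(r1,c2) = A
(r4,c2) = C

D A B C / C D A B / A B C D / B C D A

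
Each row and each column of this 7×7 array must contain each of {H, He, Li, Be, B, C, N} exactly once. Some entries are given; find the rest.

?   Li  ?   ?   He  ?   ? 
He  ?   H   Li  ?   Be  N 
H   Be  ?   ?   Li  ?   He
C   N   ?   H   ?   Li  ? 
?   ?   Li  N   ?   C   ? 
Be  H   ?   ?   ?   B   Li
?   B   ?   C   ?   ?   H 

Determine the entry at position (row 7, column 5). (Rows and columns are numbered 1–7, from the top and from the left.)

(r2,c2): row 2 has {H,He,Li,Be,N}; column 2 has {H,Li,Be,B,N}, so it must be C.
(r2,c5): row 2 has {H,He,Li,Be,C,N}; column 5 has {He,Li}, so it must be B.
(r3,c4): row 3 has {H,He,Li,Be}; column 4 has {H,Li,C,N}, so it must be B.
(r3,c6): row 3 has {H,He,Li,Be,B}; column 6 has {Li,Be,B,C}, so it must be N.
(r4,c5): row 4 has {H,Li,C,N}; column 5 has {He,Li,B}, so it must be Be.
(r4,c7): row 4 has {H,Li,Be,C,N}; column 7 has {H,He,Li,N}, so it must be B.
(r5,c1): row 5 has {Li,C,N}; column 1 has {H,He,Be,C}, so it must be B.
(r5,c2): row 5 has {Li,B,C,N}; column 2 has {H,Li,Be,B,C,N}, so it must be He.
(r5,c5): row 5 has {He,Li,B,C,N}; column 5 has {He,Li,Be,B}, so it must be H.
(r5,c7): row 5 has {H,He,Li,B,C,N}; column 7 has {H,He,Li,B,N}, so it must be Be.
(r6,c4): row 6 has {H,Li,Be,B}; column 4 has {H,Li,B,C,N}, so it must be He.
(r7,c5): row 7 has {H,B,C}; column 5 has {H,He,Li,Be,B}, so it must be N.

N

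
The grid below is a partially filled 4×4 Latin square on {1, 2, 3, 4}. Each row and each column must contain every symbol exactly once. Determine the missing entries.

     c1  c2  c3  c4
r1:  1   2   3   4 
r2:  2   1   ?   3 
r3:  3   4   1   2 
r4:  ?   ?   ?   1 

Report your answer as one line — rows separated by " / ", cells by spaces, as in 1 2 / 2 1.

(r2,c3) = 4
(r4,c1) = 4
(r4,c2) = 3
(r4,c3) = 2

1 2 3 4 / 2 1 4 3 / 3 4 1 2 / 4 3 2 1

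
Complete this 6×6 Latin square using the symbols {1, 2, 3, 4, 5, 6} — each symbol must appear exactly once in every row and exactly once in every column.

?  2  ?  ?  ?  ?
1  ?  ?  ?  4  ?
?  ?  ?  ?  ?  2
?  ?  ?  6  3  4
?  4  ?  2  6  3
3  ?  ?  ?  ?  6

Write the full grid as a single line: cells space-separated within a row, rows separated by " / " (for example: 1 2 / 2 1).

6 2 3 4 5 1 / 1 6 2 3 4 5 / 4 3 6 5 1 2 / 2 1 5 6 3 4 / 5 4 1 2 6 3 / 3 5 4 1 2 6

(r2,c6) = 5
(r5,c1) = 5
(r5,c3) = 1
(r1,c6) = 1
(r2,c4) = 3
(r4,c1) = 2
(r4,c3) = 5
(r1,c5) = 5
(r2,c2) = 6
(r2,c3) = 2
(r3,c5) = 1
(r4,c2) = 1
(r6,c2) = 5
(r6,c3) = 4
(r6,c4) = 1
(r6,c5) = 2
(r1,c4) = 4
(r3,c2) = 3
(r3,c3) = 6
(r3,c4) = 5
(r1,c1) = 6
(r1,c3) = 3
(r3,c1) = 4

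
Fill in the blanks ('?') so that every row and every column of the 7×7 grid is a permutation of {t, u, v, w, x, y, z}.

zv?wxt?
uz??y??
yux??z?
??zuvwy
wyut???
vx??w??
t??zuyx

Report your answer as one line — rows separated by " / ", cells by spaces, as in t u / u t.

z v y w x t u / u z w x y v t / y u x v t z w / x t z u v w y / w y u t z x v / v x t y w u z / t w v z u y x

(r1,c3) = y
(r1,c7) = u
(r3,c4) = v
(r3,c5) = t
(r3,c7) = w
(r4,c1) = x
(r4,c2) = t
(r5,c5) = z
(r5,c7) = v
(r6,c3) = t
(r6,c4) = y
(r6,c6) = u
(r6,c7) = z
(r7,c2) = w
(r7,c3) = v
(r2,c3) = w
(r2,c4) = x
(r2,c6) = v
(r2,c7) = t
(r5,c6) = x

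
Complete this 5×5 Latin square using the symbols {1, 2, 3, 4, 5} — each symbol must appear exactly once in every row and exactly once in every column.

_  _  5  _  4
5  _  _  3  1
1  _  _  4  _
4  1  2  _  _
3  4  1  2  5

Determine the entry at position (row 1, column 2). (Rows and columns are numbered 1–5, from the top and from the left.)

3

Cell (r1,c1): row 1 has {4,5}; column 1 has {1,3,4,5} → 2.
Cell (r1,c2): row 1 has {2,4,5}; column 2 has {1,4} → 3.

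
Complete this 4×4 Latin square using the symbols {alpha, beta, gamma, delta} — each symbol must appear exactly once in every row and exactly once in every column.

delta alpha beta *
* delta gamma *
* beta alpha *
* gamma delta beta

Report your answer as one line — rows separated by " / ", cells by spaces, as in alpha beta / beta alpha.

delta alpha beta gamma / beta delta gamma alpha / gamma beta alpha delta / alpha gamma delta beta

At row 1, column 4: row 1 has {alpha,beta,delta}; column 4 has {beta}; that leaves gamma.
At row 2, column 4: row 2 has {gamma,delta}; column 4 has {beta,gamma}; that leaves alpha.
At row 3, column 1: row 3 has {alpha,beta}; column 1 has {delta}; that leaves gamma.
At row 3, column 4: row 3 has {alpha,beta,gamma}; column 4 has {alpha,beta,gamma}; that leaves delta.
At row 4, column 1: row 4 has {beta,gamma,delta}; column 1 has {gamma,delta}; that leaves alpha.
At row 2, column 1: row 2 has {alpha,gamma,delta}; column 1 has {alpha,gamma,delta}; that leaves beta.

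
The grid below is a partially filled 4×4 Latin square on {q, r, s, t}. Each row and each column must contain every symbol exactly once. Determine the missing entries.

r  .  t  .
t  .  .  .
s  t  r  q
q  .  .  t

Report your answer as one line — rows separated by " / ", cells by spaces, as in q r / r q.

r q t s / t s q r / s t r q / q r s t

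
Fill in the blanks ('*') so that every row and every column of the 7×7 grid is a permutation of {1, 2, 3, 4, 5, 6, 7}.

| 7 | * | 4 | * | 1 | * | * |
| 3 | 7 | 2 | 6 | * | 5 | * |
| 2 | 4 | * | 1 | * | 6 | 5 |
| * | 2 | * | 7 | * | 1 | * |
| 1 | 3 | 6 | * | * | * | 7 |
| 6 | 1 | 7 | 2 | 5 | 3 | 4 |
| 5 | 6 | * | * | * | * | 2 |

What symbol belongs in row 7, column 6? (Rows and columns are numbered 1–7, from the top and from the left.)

7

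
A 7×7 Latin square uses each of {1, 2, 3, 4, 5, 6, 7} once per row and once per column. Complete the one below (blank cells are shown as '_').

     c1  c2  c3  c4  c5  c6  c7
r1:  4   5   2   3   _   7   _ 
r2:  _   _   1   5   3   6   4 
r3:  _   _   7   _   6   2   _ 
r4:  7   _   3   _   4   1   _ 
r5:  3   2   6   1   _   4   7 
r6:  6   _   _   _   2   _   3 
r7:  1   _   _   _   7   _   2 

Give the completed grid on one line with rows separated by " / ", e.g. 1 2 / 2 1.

4 5 2 3 1 7 6 / 2 7 1 5 3 6 4 / 5 3 7 4 6 2 1 / 7 6 3 2 4 1 5 / 3 2 6 1 5 4 7 / 6 1 4 7 2 5 3 / 1 4 5 6 7 3 2

(r1,c5): row 1 has {2,3,4,5,7}; column 5 has {2,3,4,6,7}, so it must be 1.
(r1,c7): row 1 has {1,2,3,4,5,7}; column 7 has {2,3,4,7}, so it must be 6.
(r2,c1): row 2 has {1,3,4,5,6}; column 1 has {1,3,4,6,7}, so it must be 2.
(r2,c2): row 2 has {1,2,3,4,5,6}; column 2 has {2,5}, so it must be 7.
(r3,c1): row 3 has {2,6,7}; column 1 has {1,2,3,4,6,7}, so it must be 5.
(r3,c4): row 3 has {2,5,6,7}; column 4 has {1,3,5}, so it must be 4.
(r3,c7): row 3 has {2,4,5,6,7}; column 7 has {2,3,4,6,7}, so it must be 1.
(r4,c2): row 4 has {1,3,4,7}; column 2 has {2,5,7}, so it must be 6.
(r4,c4): row 4 has {1,3,4,6,7}; column 4 has {1,3,4,5}, so it must be 2.
(r4,c7): row 4 has {1,2,3,4,6,7}; column 7 has {1,2,3,4,6,7}, so it must be 5.
(r5,c5): row 5 has {1,2,3,4,6,7}; column 5 has {1,2,3,4,6,7}, so it must be 5.
(r6,c4): row 6 has {2,3,6}; column 4 has {1,2,3,4,5}, so it must be 7.
(r6,c6): row 6 has {2,3,6,7}; column 6 has {1,2,4,6,7}, so it must be 5.
(r7,c4): row 7 has {1,2,7}; column 4 has {1,2,3,4,5,7}, so it must be 6.
(r7,c6): row 7 has {1,2,6,7}; column 6 has {1,2,4,5,6,7}, so it must be 3.
(r3,c2): row 3 has {1,2,4,5,6,7}; column 2 has {2,5,6,7}, so it must be 3.
(r6,c3): row 6 has {2,3,5,6,7}; column 3 has {1,2,3,6,7}, so it must be 4.
(r7,c2): row 7 has {1,2,3,6,7}; column 2 has {2,3,5,6,7}, so it must be 4.
(r7,c3): row 7 has {1,2,3,4,6,7}; column 3 has {1,2,3,4,6,7}, so it must be 5.
(r6,c2): row 6 has {2,3,4,5,6,7}; column 2 has {2,3,4,5,6,7}, so it must be 1.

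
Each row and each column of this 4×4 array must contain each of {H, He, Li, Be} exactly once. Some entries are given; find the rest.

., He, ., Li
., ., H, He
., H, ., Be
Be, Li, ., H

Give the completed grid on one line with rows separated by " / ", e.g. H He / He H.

(r1,c1) = H
(r1,c3) = Be
(r2,c1) = Li
(r2,c2) = Be
(r3,c1) = He
(r3,c3) = Li
(r4,c3) = He

H He Be Li / Li Be H He / He H Li Be / Be Li He H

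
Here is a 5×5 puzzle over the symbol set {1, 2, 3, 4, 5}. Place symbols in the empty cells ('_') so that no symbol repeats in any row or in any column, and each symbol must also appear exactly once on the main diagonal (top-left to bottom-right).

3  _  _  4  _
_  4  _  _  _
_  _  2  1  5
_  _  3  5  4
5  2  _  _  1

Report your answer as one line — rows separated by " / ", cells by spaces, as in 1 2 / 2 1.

Cell (r1,c5): row 1 has {3,4}; column 5 has {1,4,5} → 2.
Cell (r2,c5): row 2 has {4}; column 5 has {1,2,4,5} → 3.
Cell (r3,c1): row 3 has {1,2,5}; column 1 has {3,5} → 4.
Cell (r3,c2): row 3 has {1,2,4,5}; column 2 has {2,4} → 3.
Cell (r4,c2): row 4 has {3,4,5}; column 2 has {2,3,4} → 1.
Cell (r5,c3): row 5 has {1,2,5}; column 3 has {2,3} → 4.
Cell (r5,c4): row 5 has {1,2,4,5}; column 4 has {1,4,5} → 3.
Cell (r1,c2): row 1 has {2,3,4}; column 2 has {1,2,3,4} → 5.
Cell (r1,c3): row 1 has {2,3,4,5}; column 3 has {2,3,4} → 1.
Cell (r2,c3): row 2 has {3,4}; column 3 has {1,2,3,4} → 5.
Cell (r2,c4): row 2 has {3,4,5}; column 4 has {1,3,4,5} → 2.
Cell (r4,c1): row 4 has {1,3,4,5}; column 1 has {3,4,5} → 2.
Cell (r2,c1): row 2 has {2,3,4,5}; column 1 has {2,3,4,5} → 1.

3 5 1 4 2 / 1 4 5 2 3 / 4 3 2 1 5 / 2 1 3 5 4 / 5 2 4 3 1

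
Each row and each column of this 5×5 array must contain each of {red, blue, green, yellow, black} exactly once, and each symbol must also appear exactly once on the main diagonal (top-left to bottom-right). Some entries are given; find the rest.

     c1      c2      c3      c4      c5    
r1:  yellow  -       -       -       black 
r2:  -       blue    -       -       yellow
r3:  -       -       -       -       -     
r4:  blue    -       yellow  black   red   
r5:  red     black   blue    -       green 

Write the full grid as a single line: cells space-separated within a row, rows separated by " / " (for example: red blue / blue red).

yellow red green blue black / green blue black red yellow / black yellow red green blue / blue green yellow black red / red black blue yellow green

(r3,c3) = red
(r3,c5) = blue
(r4,c2) = green
(r5,c4) = yellow
(r1,c2) = red
(r1,c3) = green
(r1,c4) = blue
(r2,c3) = black
(r3,c2) = yellow
(r3,c4) = green
(r2,c1) = green
(r2,c4) = red
(r3,c1) = black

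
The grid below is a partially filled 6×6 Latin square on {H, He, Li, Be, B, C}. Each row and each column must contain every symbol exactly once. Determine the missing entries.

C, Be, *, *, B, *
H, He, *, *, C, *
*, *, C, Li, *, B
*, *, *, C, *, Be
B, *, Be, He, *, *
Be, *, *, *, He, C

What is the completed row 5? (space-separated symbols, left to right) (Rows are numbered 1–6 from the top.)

(r1,c4) = H
(r2,c6) = Li
(r3,c1) = He
(r3,c2) = H
(r3,c5) = Be
(r4,c1) = Li
(r4,c2) = B
(r4,c5) = H
(r5,c5) = Li
(r5,c6) = H
(r6,c2) = Li
(r6,c4) = B
(r1,c6) = He
(r2,c3) = B
(r2,c4) = Be
(r4,c3) = He
(r5,c2) = C

B C Be He Li H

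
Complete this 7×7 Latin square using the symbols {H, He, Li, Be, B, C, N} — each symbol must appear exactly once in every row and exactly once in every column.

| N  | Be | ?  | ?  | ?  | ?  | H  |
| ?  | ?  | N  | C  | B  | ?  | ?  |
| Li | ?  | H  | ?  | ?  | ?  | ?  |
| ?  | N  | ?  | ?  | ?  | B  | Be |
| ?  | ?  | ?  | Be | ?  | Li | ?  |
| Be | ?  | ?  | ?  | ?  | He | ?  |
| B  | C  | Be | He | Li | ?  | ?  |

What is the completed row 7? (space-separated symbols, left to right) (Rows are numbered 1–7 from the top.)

B C Be He Li H N

Cell (r1,c6): row 1 has {H,Be,N}; column 6 has {He,Li,B} → C.
Cell (r7,c7): row 7 has {He,Li,Be,B,C}; column 7 has {H,Be} → N.
Cell (r1,c5): row 1 has {H,Be,C,N}; column 5 has {Li,B} → He.
Cell (r7,c6): row 7 has {He,Li,Be,B,C,N}; column 6 has {He,Li,B,C} → H.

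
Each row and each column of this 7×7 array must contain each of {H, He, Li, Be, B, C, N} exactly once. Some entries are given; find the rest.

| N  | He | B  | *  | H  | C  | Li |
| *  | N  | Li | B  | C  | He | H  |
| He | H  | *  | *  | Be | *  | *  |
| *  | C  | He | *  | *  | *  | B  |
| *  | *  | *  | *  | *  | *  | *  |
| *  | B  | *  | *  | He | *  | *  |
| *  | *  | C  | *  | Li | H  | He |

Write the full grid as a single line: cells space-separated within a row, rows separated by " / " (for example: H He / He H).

N He B Be H C Li / Be N Li B C He H / He H N Li Be B C / Li C He H N Be B / C Li H He B N Be / H B Be C He Li N / B Be C N Li H He

(r1,c4): row 1 has {H,He,Li,B,C,N}; column 4 has {B}, so it must be Be.
(r2,c1): row 2 has {H,He,Li,B,C,N}; column 1 has {He,N}, so it must be Be.
(r3,c3): row 3 has {H,He,Be}; column 3 has {He,Li,B,C}, so it must be N.
(r3,c7): row 3 has {H,He,Be,N}; column 7 has {H,He,Li,B}, so it must be C.
(r4,c5): row 4 has {He,B,C}; column 5 has {H,He,Li,Be,C}, so it must be N.
(r5,c5): row 5 is empty so far; column 5 has {H,He,Li,Be,C,N}, so it must be B.
(r7,c1): row 7 has {H,He,Li,C}; column 1 has {He,Be,N}, so it must be B.
(r7,c2): row 7 has {H,He,Li,B,C}; column 2 has {H,He,B,C,N}, so it must be Be.
(r7,c4): row 7 has {H,He,Li,Be,B,C}; column 4 has {Be,B}, so it must be N.
(r3,c4): row 3 has {H,He,Be,C,N}; column 4 has {Be,B,N}, so it must be Li.
(r3,c6): row 3 has {H,He,Li,Be,C,N}; column 6 has {H,He,C}, so it must be B.
(r4,c4): row 4 has {He,B,C,N}; column 4 has {Li,Be,B,N}, so it must be H.
(r5,c2): row 5 has {B}; column 2 has {H,He,Be,B,C,N}, so it must be Li.
(r6,c4): row 6 has {He,B}; column 4 has {H,Li,Be,B,N}, so it must be C.
(r4,c1): row 4 has {H,He,B,C,N}; column 1 has {He,Be,B,N}, so it must be Li.
(r4,c6): row 4 has {H,He,Li,B,C,N}; column 6 has {H,He,B,C}, so it must be Be.
(r5,c4): row 5 has {Li,B}; column 4 has {H,Li,Be,B,C,N}, so it must be He.
(r5,c6): row 5 has {He,Li,B}; column 6 has {H,He,Be,B,C}, so it must be N.
(r5,c7): row 5 has {He,Li,B,N}; column 7 has {H,He,Li,B,C}, so it must be Be.
(r6,c1): row 6 has {He,B,C}; column 1 has {He,Li,Be,B,N}, so it must be H.
(r6,c3): row 6 has {H,He,B,C}; column 3 has {He,Li,B,C,N}, so it must be Be.
(r6,c6): row 6 has {H,He,Be,B,C}; column 6 has {H,He,Be,B,C,N}, so it must be Li.
(r6,c7): row 6 has {H,He,Li,Be,B,C}; column 7 has {H,He,Li,Be,B,C}, so it must be N.
(r5,c1): row 5 has {He,Li,Be,B,N}; column 1 has {H,He,Li,Be,B,N}, so it must be C.
(r5,c3): row 5 has {He,Li,Be,B,C,N}; column 3 has {He,Li,Be,B,C,N}, so it must be H.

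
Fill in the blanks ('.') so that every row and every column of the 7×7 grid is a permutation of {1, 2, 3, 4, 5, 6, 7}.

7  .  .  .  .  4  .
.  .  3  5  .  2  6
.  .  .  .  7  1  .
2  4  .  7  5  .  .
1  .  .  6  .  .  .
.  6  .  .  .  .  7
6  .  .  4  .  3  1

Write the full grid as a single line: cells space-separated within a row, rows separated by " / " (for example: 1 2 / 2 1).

7 1 5 3 6 4 2 / 4 7 3 5 1 2 6 / 5 3 6 2 7 1 4 / 2 4 1 7 5 6 3 / 1 2 4 6 3 7 5 / 3 6 2 1 4 5 7 / 6 5 7 4 2 3 1

(r2,c1) = 4
(r2,c5) = 1
(r4,c6) = 6
(r4,c7) = 3
(r6,c6) = 5
(r7,c5) = 2
(r2,c2) = 7
(r4,c3) = 1
(r5,c6) = 7
(r6,c1) = 3
(r6,c5) = 4
(r7,c2) = 5
(r7,c3) = 7
(r3,c1) = 5
(r5,c5) = 3
(r6,c3) = 2
(r6,c4) = 1
(r1,c5) = 6
(r5,c2) = 2
(r1,c3) = 5
(r1,c7) = 2
(r3,c2) = 3
(r3,c4) = 2
(r3,c7) = 4
(r5,c3) = 4
(r5,c7) = 5
(r1,c2) = 1
(r1,c4) = 3
(r3,c3) = 6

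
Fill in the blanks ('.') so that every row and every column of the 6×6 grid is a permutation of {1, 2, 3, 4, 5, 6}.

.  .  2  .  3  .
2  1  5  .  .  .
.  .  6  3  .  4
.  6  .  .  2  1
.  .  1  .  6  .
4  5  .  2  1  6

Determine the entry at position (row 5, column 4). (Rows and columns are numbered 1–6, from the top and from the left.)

4

At row 1, column 2: row 1 has {2,3}; column 2 has {1,5,6}; that leaves 4.
At row 1, column 6: row 1 has {2,3,4}; column 6 has {1,4,6}; that leaves 5.
At row 2, column 5: row 2 has {1,2,5}; column 5 has {1,2,3,6}; that leaves 4.
At row 2, column 6: row 2 has {1,2,4,5}; column 6 has {1,4,5,6}; that leaves 3.
At row 3, column 2: row 3 has {3,4,6}; column 2 has {1,4,5,6}; that leaves 2.
At row 3, column 5: row 3 has {2,3,4,6}; column 5 has {1,2,3,4,6}; that leaves 5.
At row 5, column 2: row 5 has {1,6}; column 2 has {1,2,4,5,6}; that leaves 3.
At row 5, column 6: row 5 has {1,3,6}; column 6 has {1,3,4,5,6}; that leaves 2.
At row 6, column 3: row 6 has {1,2,4,5,6}; column 3 has {1,2,5,6}; that leaves 3.
At row 2, column 4: row 2 has {1,2,3,4,5}; column 4 has {2,3}; that leaves 6.
At row 3, column 1: row 3 has {2,3,4,5,6}; column 1 has {2,4}; that leaves 1.
At row 4, column 3: row 4 has {1,2,6}; column 3 has {1,2,3,5,6}; that leaves 4.
At row 4, column 4: row 4 has {1,2,4,6}; column 4 has {2,3,6}; that leaves 5.
At row 5, column 1: row 5 has {1,2,3,6}; column 1 has {1,2,4}; that leaves 5.
At row 5, column 4: row 5 has {1,2,3,5,6}; column 4 has {2,3,5,6}; that leaves 4.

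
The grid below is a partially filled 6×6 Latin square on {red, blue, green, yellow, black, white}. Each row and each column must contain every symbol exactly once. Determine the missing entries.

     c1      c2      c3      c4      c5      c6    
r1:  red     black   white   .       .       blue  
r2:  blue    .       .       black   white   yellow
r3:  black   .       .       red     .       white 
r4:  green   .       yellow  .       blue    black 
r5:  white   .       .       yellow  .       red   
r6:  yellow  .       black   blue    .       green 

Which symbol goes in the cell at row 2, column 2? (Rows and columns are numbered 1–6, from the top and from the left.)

green

row 1 has {red,blue,black,white}; column 4 has {red,blue,yellow,black} — only green is left for (r1,c4).
row 1 has {red,blue,green,black,white}; column 5 has {blue,white} — only yellow is left for (r1,c5).
row 3 has {red,black,white}; column 5 has {blue,yellow,white} — only green is left for (r3,c5).
row 4 has {blue,green,yellow,black}; column 4 has {red,blue,green,yellow,black} — only white is left for (r4,c4).
row 5 has {red,yellow,white}; column 5 has {blue,green,yellow,white} — only black is left for (r5,c5).
row 6 has {blue,green,yellow,black}; column 5 has {blue,green,yellow,black,white} — only red is left for (r6,c5).
row 3 has {red,green,black,white}; column 3 has {yellow,black,white} — only blue is left for (r3,c3).
row 4 has {blue,green,yellow,black,white}; column 2 has {black} — only red is left for (r4,c2).
row 5 has {red,yellow,black,white}; column 3 has {blue,yellow,black,white} — only green is left for (r5,c3).
row 6 has {red,blue,green,yellow,black}; column 2 has {red,black} — only white is left for (r6,c2).
row 2 has {blue,yellow,black,white}; column 2 has {red,black,white} — only green is left for (r2,c2).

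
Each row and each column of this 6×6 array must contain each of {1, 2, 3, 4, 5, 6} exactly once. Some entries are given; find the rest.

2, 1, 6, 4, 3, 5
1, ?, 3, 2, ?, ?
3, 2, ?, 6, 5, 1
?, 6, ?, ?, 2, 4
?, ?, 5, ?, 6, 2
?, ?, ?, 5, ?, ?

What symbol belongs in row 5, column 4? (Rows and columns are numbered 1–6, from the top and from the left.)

1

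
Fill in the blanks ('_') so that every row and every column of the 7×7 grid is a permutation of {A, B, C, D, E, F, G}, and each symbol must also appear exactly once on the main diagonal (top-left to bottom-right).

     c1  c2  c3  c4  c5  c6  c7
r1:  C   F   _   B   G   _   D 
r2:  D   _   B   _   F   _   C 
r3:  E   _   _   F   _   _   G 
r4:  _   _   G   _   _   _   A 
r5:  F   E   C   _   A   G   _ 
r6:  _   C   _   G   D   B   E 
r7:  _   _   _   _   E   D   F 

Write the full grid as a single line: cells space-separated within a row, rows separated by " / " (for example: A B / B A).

(r2,c2) = G
(r3,c3) = D
(r4,c1) = B
(r4,c2) = D
(r4,c4) = E
(r4,c5) = C
(r4,c6) = F
(r5,c4) = D
(r5,c7) = B
(r6,c1) = A
(r6,c3) = F
(r7,c1) = G
(r7,c3) = A
(r7,c4) = C
(r1,c3) = E
(r1,c6) = A
(r2,c4) = A
(r2,c6) = E
(r3,c5) = B
(r3,c6) = C
(r7,c2) = B
(r3,c2) = A

C F E B G A D / D G B A F E C / E A D F B C G / B D G E C F A / F E C D A G B / A C F G D B E / G B A C E D F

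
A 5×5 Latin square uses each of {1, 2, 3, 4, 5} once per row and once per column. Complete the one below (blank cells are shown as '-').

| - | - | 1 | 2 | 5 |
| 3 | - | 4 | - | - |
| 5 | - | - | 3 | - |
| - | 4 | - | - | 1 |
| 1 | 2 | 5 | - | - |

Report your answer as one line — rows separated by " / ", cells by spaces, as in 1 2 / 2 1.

4 3 1 2 5 / 3 5 4 1 2 / 5 1 2 3 4 / 2 4 3 5 1 / 1 2 5 4 3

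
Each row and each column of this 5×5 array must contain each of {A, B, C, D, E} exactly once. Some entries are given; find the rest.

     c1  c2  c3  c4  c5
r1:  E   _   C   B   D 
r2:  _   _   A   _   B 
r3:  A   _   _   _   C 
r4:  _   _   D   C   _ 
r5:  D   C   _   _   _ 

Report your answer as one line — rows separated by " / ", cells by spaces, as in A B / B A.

E A C B D / C D A E B / A B E D C / B E D C A / D C B A E

(r1,c2) = A
(r2,c1) = C
(r4,c1) = B
(r4,c2) = E
(r4,c5) = A
(r5,c5) = E
(r2,c2) = D
(r2,c4) = E
(r3,c2) = B
(r3,c3) = E
(r3,c4) = D
(r5,c3) = B
(r5,c4) = A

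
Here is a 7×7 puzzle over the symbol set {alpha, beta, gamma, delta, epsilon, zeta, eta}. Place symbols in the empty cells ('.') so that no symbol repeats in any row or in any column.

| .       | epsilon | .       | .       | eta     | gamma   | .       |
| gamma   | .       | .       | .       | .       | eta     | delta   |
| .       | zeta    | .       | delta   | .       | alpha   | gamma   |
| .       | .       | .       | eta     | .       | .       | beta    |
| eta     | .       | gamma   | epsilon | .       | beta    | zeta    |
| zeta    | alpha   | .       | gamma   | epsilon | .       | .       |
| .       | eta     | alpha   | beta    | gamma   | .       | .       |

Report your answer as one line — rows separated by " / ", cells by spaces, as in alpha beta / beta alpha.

At row 1, column 7: row 1 has {gamma,epsilon,eta}; column 7 has {beta,gamma,delta,zeta}; that leaves alpha.
At row 2, column 2: row 2 has {gamma,delta,eta}; column 2 has {alpha,epsilon,zeta,eta}; that leaves beta.
At row 3, column 5: row 3 has {alpha,gamma,delta,zeta}; column 5 has {gamma,epsilon,eta}; that leaves beta.
At row 5, column 2: row 5 has {beta,gamma,epsilon,zeta,eta}; column 2 has {alpha,beta,epsilon,zeta,eta}; that leaves delta.
At row 5, column 5: row 5 has {beta,gamma,delta,epsilon,zeta,eta}; column 5 has {beta,gamma,epsilon,eta}; that leaves alpha.
At row 6, column 6: row 6 has {alpha,gamma,epsilon,zeta}; column 6 has {alpha,beta,gamma,eta}; that leaves delta.
At row 6, column 7: row 6 has {alpha,gamma,delta,epsilon,zeta}; column 7 has {alpha,beta,gamma,delta,zeta}; that leaves eta.
At row 7, column 7: row 7 has {alpha,beta,gamma,eta}; column 7 has {alpha,beta,gamma,delta,zeta,eta}; that leaves epsilon.
At row 1, column 4: row 1 has {alpha,gamma,epsilon,eta}; column 4 has {beta,gamma,delta,epsilon,eta}; that leaves zeta.
At row 2, column 4: row 2 has {beta,gamma,delta,eta}; column 4 has {beta,gamma,delta,epsilon,zeta,eta}; that leaves alpha.
At row 2, column 5: row 2 has {alpha,beta,gamma,delta,eta}; column 5 has {alpha,beta,gamma,epsilon,eta}; that leaves zeta.
At row 3, column 1: row 3 has {alpha,beta,gamma,delta,zeta}; column 1 has {gamma,zeta,eta}; that leaves epsilon.
At row 3, column 3: row 3 has {alpha,beta,gamma,delta,epsilon,zeta}; column 3 has {alpha,gamma}; that leaves eta.
At row 4, column 2: row 4 has {beta,eta}; column 2 has {alpha,beta,delta,epsilon,zeta,eta}; that leaves gamma.
At row 4, column 5: row 4 has {beta,gamma,eta}; column 5 has {alpha,beta,gamma,epsilon,zeta,eta}; that leaves delta.
At row 6, column 3: row 6 has {alpha,gamma,delta,epsilon,zeta,eta}; column 3 has {alpha,gamma,eta}; that leaves beta.
At row 7, column 1: row 7 has {alpha,beta,gamma,epsilon,eta}; column 1 has {gamma,epsilon,zeta,eta}; that leaves delta.
At row 7, column 6: row 7 has {alpha,beta,gamma,delta,epsilon,eta}; column 6 has {alpha,beta,gamma,delta,eta}; that leaves zeta.
At row 1, column 1: row 1 has {alpha,gamma,epsilon,zeta,eta}; column 1 has {gamma,delta,epsilon,zeta,eta}; that leaves beta.
At row 1, column 3: row 1 has {alpha,beta,gamma,epsilon,zeta,eta}; column 3 has {alpha,beta,gamma,eta}; that leaves delta.
At row 2, column 3: row 2 has {alpha,beta,gamma,delta,zeta,eta}; column 3 has {alpha,beta,gamma,delta,eta}; that leaves epsilon.
At row 4, column 1: row 4 has {beta,gamma,delta,eta}; column 1 has {beta,gamma,delta,epsilon,zeta,eta}; that leaves alpha.
At row 4, column 3: row 4 has {alpha,beta,gamma,delta,eta}; column 3 has {alpha,beta,gamma,delta,epsilon,eta}; that leaves zeta.
At row 4, column 6: row 4 has {alpha,beta,gamma,delta,zeta,eta}; column 6 has {alpha,beta,gamma,delta,zeta,eta}; that leaves epsilon.

beta epsilon delta zeta eta gamma alpha / gamma beta epsilon alpha zeta eta delta / epsilon zeta eta delta beta alpha gamma / alpha gamma zeta eta delta epsilon beta / eta delta gamma epsilon alpha beta zeta / zeta alpha beta gamma epsilon delta eta / delta eta alpha beta gamma zeta epsilon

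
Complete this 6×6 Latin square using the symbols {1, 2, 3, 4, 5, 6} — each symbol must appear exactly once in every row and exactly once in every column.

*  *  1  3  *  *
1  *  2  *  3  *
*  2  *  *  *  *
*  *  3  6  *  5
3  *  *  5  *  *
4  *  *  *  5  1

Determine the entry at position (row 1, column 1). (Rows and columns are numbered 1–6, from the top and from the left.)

5

row 2 has {1,2,3}; column 4 has {3,5,6} — only 4 is left for (r2,c4).
row 2 has {1,2,3,4}; column 6 has {1,5} — only 6 is left for (r2,c6).
row 3 has {2}; column 4 has {3,4,5,6} — only 1 is left for (r3,c4).
row 4 has {3,5,6}; column 1 has {1,3,4} — only 2 is left for (r4,c1).
row 6 has {1,4,5}; column 3 has {1,2,3} — only 6 is left for (r6,c3).
row 6 has {1,4,5,6}; column 4 has {1,3,4,5,6} — only 2 is left for (r6,c4).
row 2 has {1,2,3,4,6}; column 2 has {2} — only 5 is left for (r2,c2).
row 5 has {3,5}; column 3 has {1,2,3,6} — only 4 is left for (r5,c3).
row 5 has {3,4,5}; column 6 has {1,5,6} — only 2 is left for (r5,c6).
row 6 has {1,2,4,5,6}; column 2 has {2,5} — only 3 is left for (r6,c2).
row 1 has {1,3}; column 6 has {1,2,5,6} — only 4 is left for (r1,c6).
row 3 has {1,2}; column 3 has {1,2,3,4,6} — only 5 is left for (r3,c3).
row 3 has {1,2,5}; column 6 has {1,2,4,5,6} — only 3 is left for (r3,c6).
row 1 has {1,3,4}; column 2 has {2,3,5} — only 6 is left for (r1,c2).
row 1 has {1,3,4,6}; column 5 has {3,5} — only 2 is left for (r1,c5).
row 3 has {1,2,3,5}; column 1 has {1,2,3,4} — only 6 is left for (r3,c1).
row 3 has {1,2,3,5,6}; column 5 has {2,3,5} — only 4 is left for (r3,c5).
row 4 has {2,3,5,6}; column 5 has {2,3,4,5} — only 1 is left for (r4,c5).
row 5 has {2,3,4,5}; column 2 has {2,3,5,6} — only 1 is left for (r5,c2).
row 5 has {1,2,3,4,5}; column 5 has {1,2,3,4,5} — only 6 is left for (r5,c5).
row 1 has {1,2,3,4,6}; column 1 has {1,2,3,4,6} — only 5 is left for (r1,c1).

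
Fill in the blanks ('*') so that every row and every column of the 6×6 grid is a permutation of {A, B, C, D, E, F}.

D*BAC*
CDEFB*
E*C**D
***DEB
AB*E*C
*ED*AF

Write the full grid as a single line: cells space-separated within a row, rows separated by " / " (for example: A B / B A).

D F B A C E / C D E F B A / E A C B F D / F C A D E B / A B F E D C / B E D C A F

(r1,c2) = F
(r1,c6) = E
(r2,c6) = A
(r3,c2) = A
(r3,c4) = B
(r3,c5) = F
(r4,c1) = F
(r4,c2) = C
(r4,c3) = A
(r5,c3) = F
(r5,c5) = D
(r6,c1) = B
(r6,c4) = C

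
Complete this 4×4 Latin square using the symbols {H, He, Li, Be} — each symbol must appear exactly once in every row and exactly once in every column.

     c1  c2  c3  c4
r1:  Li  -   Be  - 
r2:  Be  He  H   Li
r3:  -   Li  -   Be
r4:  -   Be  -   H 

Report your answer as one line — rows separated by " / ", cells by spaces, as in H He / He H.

Li H Be He / Be He H Li / H Li He Be / He Be Li H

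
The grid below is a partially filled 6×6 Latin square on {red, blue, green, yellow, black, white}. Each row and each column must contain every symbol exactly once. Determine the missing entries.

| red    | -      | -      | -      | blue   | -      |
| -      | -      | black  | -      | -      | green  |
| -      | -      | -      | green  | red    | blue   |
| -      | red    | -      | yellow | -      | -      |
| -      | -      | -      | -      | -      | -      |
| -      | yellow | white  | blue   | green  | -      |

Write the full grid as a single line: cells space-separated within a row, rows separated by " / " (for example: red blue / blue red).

red white green black blue yellow / yellow blue black red white green / white black yellow green red blue / green red blue yellow black white / blue green red white yellow black / black yellow white blue green red

(r3,c3) = yellow
(r6,c1) = black
(r6,c6) = red
(r1,c3) = green
(r3,c1) = white
(r3,c2) = black
(r4,c3) = blue
(r5,c3) = red
(r1,c2) = white
(r1,c4) = black
(r1,c6) = yellow
(r2,c2) = blue
(r4,c1) = green
(r5,c2) = green
(r5,c4) = white
(r5,c6) = black
(r2,c1) = yellow
(r2,c4) = red
(r2,c5) = white
(r4,c5) = black
(r4,c6) = white
(r5,c1) = blue
(r5,c5) = yellow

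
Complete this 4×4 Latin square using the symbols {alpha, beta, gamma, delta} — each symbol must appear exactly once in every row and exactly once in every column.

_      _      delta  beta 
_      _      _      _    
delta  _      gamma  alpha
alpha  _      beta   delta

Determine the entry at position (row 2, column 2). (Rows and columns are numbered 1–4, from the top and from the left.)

(r1,c1) = gamma
(r1,c2) = alpha
(r2,c1) = beta
(r2,c3) = alpha
(r2,c4) = gamma
(r3,c2) = beta
(r4,c2) = gamma
(r2,c2) = delta

delta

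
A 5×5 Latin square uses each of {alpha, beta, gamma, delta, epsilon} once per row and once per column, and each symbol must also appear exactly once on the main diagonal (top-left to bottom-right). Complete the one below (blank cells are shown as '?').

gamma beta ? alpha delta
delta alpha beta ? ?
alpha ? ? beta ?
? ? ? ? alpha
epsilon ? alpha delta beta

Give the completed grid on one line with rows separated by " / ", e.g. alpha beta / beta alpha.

At row 1, column 3: row 1 has {alpha,beta,gamma,delta}; column 3 has {alpha,beta}; that leaves epsilon.
At row 3, column 3: row 3 has {alpha,beta}; column 3 has {alpha,beta,epsilon}; the diagonal has {alpha,beta,gamma}; that leaves delta.
At row 4, column 1: row 4 has {alpha}; column 1 has {alpha,gamma,delta,epsilon}; that leaves beta.
At row 4, column 3: row 4 has {alpha,beta}; column 3 has {alpha,beta,delta,epsilon}; that leaves gamma.
At row 4, column 4: row 4 has {alpha,beta,gamma}; column 4 has {alpha,beta,delta}; the diagonal has {alpha,beta,gamma,delta}; that leaves epsilon.
At row 5, column 2: row 5 has {alpha,beta,delta,epsilon}; column 2 has {alpha,beta}; that leaves gamma.
At row 2, column 4: row 2 has {alpha,beta,delta}; column 4 has {alpha,beta,delta,epsilon}; that leaves gamma.
At row 2, column 5: row 2 has {alpha,beta,gamma,delta}; column 5 has {alpha,beta,delta}; that leaves epsilon.
At row 3, column 2: row 3 has {alpha,beta,delta}; column 2 has {alpha,beta,gamma}; that leaves epsilon.
At row 3, column 5: row 3 has {alpha,beta,delta,epsilon}; column 5 has {alpha,beta,delta,epsilon}; that leaves gamma.
At row 4, column 2: row 4 has {alpha,beta,gamma,epsilon}; column 2 has {alpha,beta,gamma,epsilon}; that leaves delta.

gamma beta epsilon alpha delta / delta alpha beta gamma epsilon / alpha epsilon delta beta gamma / beta delta gamma epsilon alpha / epsilon gamma alpha delta beta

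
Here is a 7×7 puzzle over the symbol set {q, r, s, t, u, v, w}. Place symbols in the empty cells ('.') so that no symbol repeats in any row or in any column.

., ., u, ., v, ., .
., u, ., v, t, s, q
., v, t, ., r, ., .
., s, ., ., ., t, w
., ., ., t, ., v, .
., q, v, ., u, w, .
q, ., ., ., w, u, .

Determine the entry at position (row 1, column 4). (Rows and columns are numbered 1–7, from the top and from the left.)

q

Cell (r3,c6): row 3 has {r,t,v}; column 6 has {s,t,u,v,w} → q.
Cell (r4,c5): row 4 has {s,t,w}; column 5 has {r,t,u,v,w} → q.
Cell (r5,c5): row 5 has {t,v}; column 5 has {q,r,t,u,v,w} → s.
Cell (r1,c6): row 1 has {u,v}; column 6 has {q,s,t,u,v,w} → r.
Cell (r4,c3): row 4 has {q,s,t,w}; column 3 has {t,u,v} → r.
Cell (r4,c4): row 4 has {q,r,s,t,w}; column 4 has {t,v} → u.
Cell (r7,c3): row 7 has {q,u,w}; column 3 has {r,t,u,v} → s.
Cell (r7,c4): row 7 has {q,s,u,w}; column 4 has {t,u,v} → r.
Cell (r2,c3): row 2 has {q,s,t,u,v}; column 3 has {r,s,t,u,v} → w.
Cell (r4,c1): row 4 has {q,r,s,t,u,w}; column 1 has {q} → v.
Cell (r5,c3): row 5 has {s,t,v}; column 3 has {r,s,t,u,v,w} → q.
Cell (r6,c4): row 6 has {q,u,v,w}; column 4 has {r,t,u,v} → s.
Cell (r7,c2): row 7 has {q,r,s,u,w}; column 2 has {q,s,u,v} → t.
Cell (r7,c7): row 7 has {q,r,s,t,u,w}; column 7 has {q,w} → v.
Cell (r1,c2): row 1 has {r,u,v}; column 2 has {q,s,t,u,v} → w.
Cell (r1,c4): row 1 has {r,u,v,w}; column 4 has {r,s,t,u,v} → q.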